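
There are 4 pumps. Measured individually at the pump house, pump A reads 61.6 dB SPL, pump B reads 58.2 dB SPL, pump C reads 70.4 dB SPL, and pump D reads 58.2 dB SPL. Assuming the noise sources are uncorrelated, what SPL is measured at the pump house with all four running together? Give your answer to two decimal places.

71.38 dB SPL

Incoherent sources sum as intensities:
L_total = 10·log₁₀(10^(61.6/10) + 10^(58.2/10) + 10^(70.4/10) + 10^(58.2/10)) = 10·log₁₀(13730000) = 71.38 dB SPL.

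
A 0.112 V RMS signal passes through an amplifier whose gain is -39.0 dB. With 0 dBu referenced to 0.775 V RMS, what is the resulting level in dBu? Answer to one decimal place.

-55.8 dBu

Input level: 20·log₁₀(0.112/0.775) = -16.80 dBu.
Output: -16.80 − 39.0 = -55.8 dBu.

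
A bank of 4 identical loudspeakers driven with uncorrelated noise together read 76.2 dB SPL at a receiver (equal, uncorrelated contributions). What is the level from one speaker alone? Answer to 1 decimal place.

70.2 dB SPL

4 equal incoherent sources add 10·log₁₀(4) = 6.02 dB over one source.
L_one = 76.2 − 6.02 = 70.2 dB SPL.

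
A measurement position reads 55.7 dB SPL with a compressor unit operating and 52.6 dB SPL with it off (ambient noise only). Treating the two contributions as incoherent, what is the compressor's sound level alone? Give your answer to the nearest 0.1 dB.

Subtract intensities: L_src = 10·log₁₀(10^(L_total/10) − 10^(L_bg/10)).
L_src = 10·log₁₀(10^(55.7/10) − 10^(52.6/10)) = 10·log₁₀(189600) = 52.8 dB SPL.

52.8 dB SPL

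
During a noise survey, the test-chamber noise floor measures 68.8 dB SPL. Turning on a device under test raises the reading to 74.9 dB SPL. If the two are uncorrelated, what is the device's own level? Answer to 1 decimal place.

73.7 dB SPL

Remove the background by subtracting linear intensities:
L_src = 10·log₁₀(10^(74.9/10) − 10^(68.8/10)) = 10·log₁₀(23320000) = 73.7 dB SPL.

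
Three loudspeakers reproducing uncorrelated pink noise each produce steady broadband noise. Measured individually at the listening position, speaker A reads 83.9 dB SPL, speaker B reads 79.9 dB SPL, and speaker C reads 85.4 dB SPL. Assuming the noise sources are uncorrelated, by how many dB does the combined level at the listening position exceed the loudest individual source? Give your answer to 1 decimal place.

Uncorrelated sources add in intensity (power), not in dB.
L_total = 10·log₁₀(10^(83.9/10) + 10^(79.9/10) + 10^(85.4/10)) = 88.39 dB SPL.
Excess over the loudest (85.4 dB): 88.39 − 85.4 = 3.0 dB.

3.0 dB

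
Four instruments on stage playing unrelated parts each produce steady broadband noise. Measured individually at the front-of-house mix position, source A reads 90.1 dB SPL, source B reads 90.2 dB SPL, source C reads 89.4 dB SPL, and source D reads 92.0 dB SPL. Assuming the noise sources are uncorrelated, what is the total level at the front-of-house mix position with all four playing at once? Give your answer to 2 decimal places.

96.56 dB SPL

Incoherent sources sum as intensities:
L_total = 10·log₁₀(10^(90.1/10) + 10^(90.2/10) + 10^(89.4/10) + 10^(92.0/10)) = 10·log₁₀(4526000000) = 96.56 dB SPL.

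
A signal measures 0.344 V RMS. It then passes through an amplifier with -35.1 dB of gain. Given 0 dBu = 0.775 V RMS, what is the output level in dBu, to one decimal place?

Input level: 20·log₁₀(0.344/0.775) = -7.05 dBu.
Output: -7.05 − 35.1 = -42.2 dBu.

-42.2 dBu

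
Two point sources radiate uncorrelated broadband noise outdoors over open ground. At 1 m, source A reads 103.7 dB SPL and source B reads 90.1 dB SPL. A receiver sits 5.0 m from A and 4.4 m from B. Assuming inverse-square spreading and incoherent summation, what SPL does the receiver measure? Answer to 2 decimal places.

89.96 dB SPL

At the listener: L_A = 103.7 − 20·log₁₀(5.0) = 89.721 dB; L_B = 90.1 − 20·log₁₀(4.4) = 77.231 dB.
Combined: 10·log₁₀(10^(89.721/10)+10^(77.231/10)) = 89.96 dB SPL.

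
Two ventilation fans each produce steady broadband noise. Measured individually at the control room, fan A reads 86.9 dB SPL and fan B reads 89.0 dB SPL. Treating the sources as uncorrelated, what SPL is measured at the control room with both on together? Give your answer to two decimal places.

91.09 dB SPL

Add the sources as powers (linear), then convert back to dB:
L_total = 10·log₁₀(10^(86.9/10) + 10^(89.0/10)) = 10·log₁₀(1284000000) = 91.09 dB SPL.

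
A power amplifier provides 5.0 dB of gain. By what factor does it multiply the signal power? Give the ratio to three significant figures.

3.16

Power ratio = 10^(dB/10).
10^(5.0/10) = 10^(0.5000) = 3.16.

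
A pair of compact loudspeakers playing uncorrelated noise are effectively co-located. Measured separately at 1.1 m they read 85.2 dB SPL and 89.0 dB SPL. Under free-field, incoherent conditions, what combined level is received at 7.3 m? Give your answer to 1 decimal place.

Combined at 1.1 m: 10·log₁₀(10^(85.2/10)+10^(89.0/10)) = 90.51 dB SPL.
Then apply −20·log₁₀(7.3/1.1) = -16.44 dB → 74.1 dB SPL.

74.1 dB SPL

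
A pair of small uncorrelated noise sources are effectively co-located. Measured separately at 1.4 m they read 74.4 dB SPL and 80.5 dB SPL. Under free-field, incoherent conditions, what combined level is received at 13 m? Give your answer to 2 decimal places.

Combined at 1.4 m: 10·log₁₀(10^(74.4/10)+10^(80.5/10)) = 81.453 dB SPL.
Then apply −20·log₁₀(13/1.4) = -19.356 dB → 62.10 dB SPL.

62.10 dB SPL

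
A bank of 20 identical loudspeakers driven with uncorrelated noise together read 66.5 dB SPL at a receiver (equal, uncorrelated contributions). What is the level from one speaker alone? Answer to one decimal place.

20 equal incoherent sources add 10·log₁₀(20) = 13.01 dB over one source.
L_one = 66.5 − 13.01 = 53.5 dB SPL.

53.5 dB SPL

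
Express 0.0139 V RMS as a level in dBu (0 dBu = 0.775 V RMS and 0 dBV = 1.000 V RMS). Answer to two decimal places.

-34.93 dBu

dBu = 20·log₁₀(V / 0.775 V).
20·log₁₀(0.0139/0.775) = -34.93 dBu.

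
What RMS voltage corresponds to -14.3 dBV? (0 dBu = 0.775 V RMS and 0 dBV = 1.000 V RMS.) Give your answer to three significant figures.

V = 1.000 V × 10^(-14.3/20).
= 1.000 × 0.1928 = 0.193 V.

0.193 V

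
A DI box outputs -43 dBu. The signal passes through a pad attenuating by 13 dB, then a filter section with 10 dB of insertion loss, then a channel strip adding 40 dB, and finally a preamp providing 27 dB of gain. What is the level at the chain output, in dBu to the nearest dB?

Cascaded gains and losses add directly in dB.
-43 − 13 − 10 + 40 + 27 = +1 dBu.

+1 dBu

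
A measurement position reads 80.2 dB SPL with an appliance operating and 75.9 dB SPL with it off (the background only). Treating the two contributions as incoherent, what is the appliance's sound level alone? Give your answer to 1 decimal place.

Subtract intensities: L_src = 10·log₁₀(10^(L_total/10) − 10^(L_bg/10)).
L_src = 10·log₁₀(10^(80.2/10) − 10^(75.9/10)) = 10·log₁₀(65810000) = 78.2 dB SPL.

78.2 dB SPL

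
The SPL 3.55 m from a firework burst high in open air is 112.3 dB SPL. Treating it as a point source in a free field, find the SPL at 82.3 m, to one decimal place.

Inverse-square spreading gives ΔL = −20·log₁₀(d₂/d₁).
ΔL = −20·log₁₀(82.3/3.55) = -27.30 dB, so L₂ = 112.3 + (-27.30) = 85.0 dB SPL.

85.0 dB SPL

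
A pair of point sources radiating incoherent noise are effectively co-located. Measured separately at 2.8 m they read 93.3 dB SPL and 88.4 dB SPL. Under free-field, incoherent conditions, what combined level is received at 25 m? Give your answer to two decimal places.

Combined at 2.8 m: 10·log₁₀(10^(93.3/10)+10^(88.4/10)) = 94.518 dB SPL.
Then apply −20·log₁₀(25/2.8) = -19.016 dB → 75.50 dB SPL.

75.50 dB SPL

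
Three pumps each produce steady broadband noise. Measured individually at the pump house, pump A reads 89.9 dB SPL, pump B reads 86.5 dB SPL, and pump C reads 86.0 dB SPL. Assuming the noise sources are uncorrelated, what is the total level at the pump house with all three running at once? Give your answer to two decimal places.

92.61 dB SPL

Incoherent sources sum as intensities:
L_total = 10·log₁₀(10^(89.9/10) + 10^(86.5/10) + 10^(86.0/10)) = 10·log₁₀(1822000000) = 92.61 dB SPL.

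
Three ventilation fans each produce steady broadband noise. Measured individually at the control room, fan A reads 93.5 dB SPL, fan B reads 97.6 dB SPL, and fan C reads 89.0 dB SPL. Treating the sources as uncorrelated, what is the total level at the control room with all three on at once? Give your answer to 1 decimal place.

Add the sources as powers (linear), then convert back to dB:
L_total = 10·log₁₀(10^(93.5/10) + 10^(97.6/10) + 10^(89.0/10)) = 10·log₁₀(8787000000) = 99.4 dB SPL.

99.4 dB SPL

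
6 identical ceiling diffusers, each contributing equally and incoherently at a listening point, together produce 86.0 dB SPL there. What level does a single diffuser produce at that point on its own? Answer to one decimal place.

6 equal incoherent sources add 10·log₁₀(6) = 7.78 dB over one source.
L_one = 86.0 − 7.78 = 78.2 dB SPL.

78.2 dB SPL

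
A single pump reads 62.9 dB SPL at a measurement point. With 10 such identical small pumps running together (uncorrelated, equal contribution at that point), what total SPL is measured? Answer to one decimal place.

10 equal incoherent sources raise the level by 10·log₁₀(10) = 10.00 dB.
L_total = 62.9 + 10.00 = 72.9 dB SPL.

72.9 dB SPL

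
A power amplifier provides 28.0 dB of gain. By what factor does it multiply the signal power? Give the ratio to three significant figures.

631

Power ratio = 10^(dB/10).
10^(28.0/10) = 10^(2.800) = 631.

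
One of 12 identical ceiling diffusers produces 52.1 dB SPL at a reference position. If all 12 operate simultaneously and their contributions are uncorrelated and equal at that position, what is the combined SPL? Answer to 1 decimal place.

12 equal incoherent sources raise the level by 10·log₁₀(12) = 10.79 dB.
L_total = 52.1 + 10.79 = 62.9 dB SPL.

62.9 dB SPL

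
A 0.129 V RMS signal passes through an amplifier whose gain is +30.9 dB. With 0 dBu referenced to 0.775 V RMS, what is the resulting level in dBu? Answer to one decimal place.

+15.3 dBu

Input level: 20·log₁₀(0.129/0.775) = -15.57 dBu.
Output: -15.57 + 30.9 = +15.3 dBu.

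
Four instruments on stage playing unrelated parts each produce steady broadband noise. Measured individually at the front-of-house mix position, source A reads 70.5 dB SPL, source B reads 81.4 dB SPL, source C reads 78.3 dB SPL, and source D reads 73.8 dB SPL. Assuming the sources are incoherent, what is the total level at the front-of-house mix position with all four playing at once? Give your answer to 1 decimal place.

Incoherent sources sum as intensities:
L_total = 10·log₁₀(10^(70.5/10) + 10^(81.4/10) + 10^(78.3/10) + 10^(73.8/10)) = 10·log₁₀(240900000) = 83.8 dB SPL.

83.8 dB SPL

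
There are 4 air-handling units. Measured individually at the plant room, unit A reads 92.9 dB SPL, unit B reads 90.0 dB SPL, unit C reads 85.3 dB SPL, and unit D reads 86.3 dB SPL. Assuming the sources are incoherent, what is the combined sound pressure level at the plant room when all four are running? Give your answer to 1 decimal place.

95.7 dB SPL

Uncorrelated sources add in intensity (power), not in dB.
L_total = 10·log₁₀(10^(92.9/10) + 10^(90.0/10) + 10^(85.3/10) + 10^(86.3/10)) = 10·log₁₀(3715000000) = 95.7 dB SPL.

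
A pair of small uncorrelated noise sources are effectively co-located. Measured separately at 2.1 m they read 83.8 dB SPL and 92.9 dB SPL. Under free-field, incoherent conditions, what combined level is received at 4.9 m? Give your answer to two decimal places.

86.04 dB SPL

Combined at 2.1 m: 10·log₁₀(10^(83.8/10)+10^(92.9/10)) = 93.404 dB SPL.
Then apply −20·log₁₀(4.9/2.1) = -7.360 dB → 86.04 dB SPL.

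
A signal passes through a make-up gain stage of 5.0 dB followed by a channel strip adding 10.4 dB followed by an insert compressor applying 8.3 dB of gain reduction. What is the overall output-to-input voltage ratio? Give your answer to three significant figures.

Net gain = 5.0 + 10.4 + (−8.3) = 7.1 dB.
Voltage ratio = 10^(7.1/20) = 2.26.

2.26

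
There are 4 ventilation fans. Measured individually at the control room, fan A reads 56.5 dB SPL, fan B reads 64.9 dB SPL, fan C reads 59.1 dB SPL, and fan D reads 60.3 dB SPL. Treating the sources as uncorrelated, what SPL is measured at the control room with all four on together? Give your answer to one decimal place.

67.3 dB SPL

Add the sources as powers (linear), then convert back to dB:
L_total = 10·log₁₀(10^(56.5/10) + 10^(64.9/10) + 10^(59.1/10) + 10^(60.3/10)) = 10·log₁₀(5421000) = 67.3 dB SPL.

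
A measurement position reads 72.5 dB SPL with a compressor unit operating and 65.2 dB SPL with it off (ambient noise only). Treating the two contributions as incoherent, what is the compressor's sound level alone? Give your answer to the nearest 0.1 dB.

71.6 dB SPL

Remove the background by subtracting linear intensities:
L_src = 10·log₁₀(10^(72.5/10) − 10^(65.2/10)) = 10·log₁₀(14470000) = 71.6 dB SPL.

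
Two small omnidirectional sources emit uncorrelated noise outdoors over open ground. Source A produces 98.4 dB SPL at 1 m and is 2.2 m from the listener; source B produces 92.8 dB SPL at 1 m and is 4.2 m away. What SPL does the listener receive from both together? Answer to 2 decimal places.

91.87 dB SPL

At the listener: L_A = 98.4 − 20·log₁₀(2.2) = 91.552 dB; L_B = 92.8 − 20·log₁₀(4.2) = 80.335 dB.
Combined: 10·log₁₀(10^(91.552/10)+10^(80.335/10)) = 91.87 dB SPL.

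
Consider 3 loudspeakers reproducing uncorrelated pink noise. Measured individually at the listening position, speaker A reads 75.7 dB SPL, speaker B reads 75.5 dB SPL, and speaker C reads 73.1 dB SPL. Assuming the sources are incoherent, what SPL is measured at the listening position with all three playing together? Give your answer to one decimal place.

Incoherent sources sum as intensities:
L_total = 10·log₁₀(10^(75.7/10) + 10^(75.5/10) + 10^(73.1/10)) = 10·log₁₀(93050000) = 79.7 dB SPL.

79.7 dB SPL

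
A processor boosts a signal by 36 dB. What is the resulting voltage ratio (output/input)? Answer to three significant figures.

63.1

Voltage ratio = 10^(dB/20).
10^(36/20) = 10^(1.800) = 63.1.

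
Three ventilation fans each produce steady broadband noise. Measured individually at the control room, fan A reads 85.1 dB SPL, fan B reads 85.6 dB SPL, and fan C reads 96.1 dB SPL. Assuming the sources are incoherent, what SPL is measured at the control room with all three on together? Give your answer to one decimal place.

96.8 dB SPL

Uncorrelated sources add in intensity (power), not in dB.
L_total = 10·log₁₀(10^(85.1/10) + 10^(85.6/10) + 10^(96.1/10)) = 10·log₁₀(4760000000) = 96.8 dB SPL.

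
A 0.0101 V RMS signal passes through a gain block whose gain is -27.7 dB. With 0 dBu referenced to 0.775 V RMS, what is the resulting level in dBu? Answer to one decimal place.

-65.4 dBu

Input level: 20·log₁₀(0.0101/0.775) = -37.70 dBu.
Output: -37.70 − 27.7 = -65.4 dBu.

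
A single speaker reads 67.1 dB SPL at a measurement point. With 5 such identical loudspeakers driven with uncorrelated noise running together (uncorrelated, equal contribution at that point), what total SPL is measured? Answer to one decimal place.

74.1 dB SPL

5 equal incoherent sources raise the level by 10·log₁₀(5) = 6.99 dB.
L_total = 67.1 + 6.99 = 74.1 dB SPL.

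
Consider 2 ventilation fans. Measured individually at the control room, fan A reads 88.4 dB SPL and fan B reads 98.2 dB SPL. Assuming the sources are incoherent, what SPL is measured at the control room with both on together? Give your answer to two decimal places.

Add the sources as powers (linear), then convert back to dB:
L_total = 10·log₁₀(10^(88.4/10) + 10^(98.2/10)) = 10·log₁₀(7299000000) = 98.63 dB SPL.

98.63 dB SPL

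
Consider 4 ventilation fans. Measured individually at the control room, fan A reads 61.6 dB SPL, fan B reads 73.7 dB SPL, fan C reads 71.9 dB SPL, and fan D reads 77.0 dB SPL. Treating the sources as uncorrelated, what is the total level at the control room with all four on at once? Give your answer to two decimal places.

Uncorrelated sources add in intensity (power), not in dB.
L_total = 10·log₁₀(10^(61.6/10) + 10^(73.7/10) + 10^(71.9/10) + 10^(77.0/10)) = 10·log₁₀(90490000) = 79.57 dB SPL.

79.57 dB SPL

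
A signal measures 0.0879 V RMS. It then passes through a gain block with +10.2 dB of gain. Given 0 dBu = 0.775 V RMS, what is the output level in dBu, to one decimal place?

Input level: 20·log₁₀(0.0879/0.775) = -18.91 dBu.
Output: -18.91 + 10.2 = -8.7 dBu.

-8.7 dBu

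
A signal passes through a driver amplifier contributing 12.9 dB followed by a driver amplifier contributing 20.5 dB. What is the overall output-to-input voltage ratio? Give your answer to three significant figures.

46.8

Net gain = 12.9 + 20.5 = 33.4 dB.
Voltage ratio = 10^(33.4/20) = 46.8.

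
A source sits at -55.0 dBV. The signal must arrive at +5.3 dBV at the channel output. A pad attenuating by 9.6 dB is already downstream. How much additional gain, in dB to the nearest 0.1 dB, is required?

The required make-up gain is the shortfall in the dB sum.
G = +5.3 − (-55.0) + 9.6 = 69.9 dB.

69.9 dB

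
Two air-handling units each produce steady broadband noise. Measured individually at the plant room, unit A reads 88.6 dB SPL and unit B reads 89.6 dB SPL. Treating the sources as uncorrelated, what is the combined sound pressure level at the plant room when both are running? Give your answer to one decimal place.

Uncorrelated sources add in intensity (power), not in dB.
L_total = 10·log₁₀(10^(88.6/10) + 10^(89.6/10)) = 10·log₁₀(1636000000) = 92.1 dB SPL.

92.1 dB SPL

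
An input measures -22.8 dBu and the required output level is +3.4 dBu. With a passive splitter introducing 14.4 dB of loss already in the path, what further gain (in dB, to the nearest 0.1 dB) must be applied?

The required make-up gain is the shortfall in the dB sum.
G = +3.4 − (-22.8) + 14.4 = 40.6 dB.

40.6 dB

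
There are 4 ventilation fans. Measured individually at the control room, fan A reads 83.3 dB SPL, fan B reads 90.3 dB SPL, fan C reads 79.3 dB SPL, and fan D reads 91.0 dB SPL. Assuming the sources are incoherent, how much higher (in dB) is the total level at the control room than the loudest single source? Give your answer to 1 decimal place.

Incoherent sources sum as intensities:
L_total = 10·log₁₀(10^(83.3/10) + 10^(90.3/10) + 10^(79.3/10) + 10^(91.0/10)) = 94.20 dB SPL.
Excess over the loudest (91.0 dB): 94.20 − 91.0 = 3.2 dB.

3.2 dB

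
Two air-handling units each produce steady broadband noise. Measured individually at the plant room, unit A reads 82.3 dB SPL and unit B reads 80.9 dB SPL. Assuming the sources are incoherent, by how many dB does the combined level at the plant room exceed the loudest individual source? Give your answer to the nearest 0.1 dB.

2.4 dB

Add the sources as powers (linear), then convert back to dB:
L_total = 10·log₁₀(10^(82.3/10) + 10^(80.9/10)) = 84.67 dB SPL.
Excess over the loudest (82.3 dB): 84.67 − 82.3 = 2.4 dB.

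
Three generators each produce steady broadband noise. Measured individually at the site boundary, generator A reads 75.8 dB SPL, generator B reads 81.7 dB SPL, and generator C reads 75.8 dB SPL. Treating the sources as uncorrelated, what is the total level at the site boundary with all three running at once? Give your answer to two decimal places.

83.50 dB SPL

Add the sources as powers (linear), then convert back to dB:
L_total = 10·log₁₀(10^(75.8/10) + 10^(81.7/10) + 10^(75.8/10)) = 10·log₁₀(223900000) = 83.50 dB SPL.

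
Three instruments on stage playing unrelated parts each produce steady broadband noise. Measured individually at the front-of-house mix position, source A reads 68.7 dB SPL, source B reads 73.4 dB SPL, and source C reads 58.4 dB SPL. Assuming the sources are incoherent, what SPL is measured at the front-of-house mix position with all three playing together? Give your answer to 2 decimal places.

74.77 dB SPL

Incoherent sources sum as intensities:
L_total = 10·log₁₀(10^(68.7/10) + 10^(73.4/10) + 10^(58.4/10)) = 10·log₁₀(29980000) = 74.77 dB SPL.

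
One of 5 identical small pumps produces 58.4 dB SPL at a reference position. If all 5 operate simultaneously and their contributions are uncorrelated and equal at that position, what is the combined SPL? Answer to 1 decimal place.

5 equal incoherent sources raise the level by 10·log₁₀(5) = 6.99 dB.
L_total = 58.4 + 6.99 = 65.4 dB SPL.

65.4 dB SPL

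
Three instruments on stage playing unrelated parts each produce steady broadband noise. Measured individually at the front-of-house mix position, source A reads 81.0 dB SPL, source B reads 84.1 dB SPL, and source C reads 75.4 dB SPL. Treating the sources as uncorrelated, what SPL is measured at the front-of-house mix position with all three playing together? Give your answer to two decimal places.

Uncorrelated sources add in intensity (power), not in dB.
L_total = 10·log₁₀(10^(81.0/10) + 10^(84.1/10) + 10^(75.4/10)) = 10·log₁₀(417600000) = 86.21 dB SPL.

86.21 dB SPL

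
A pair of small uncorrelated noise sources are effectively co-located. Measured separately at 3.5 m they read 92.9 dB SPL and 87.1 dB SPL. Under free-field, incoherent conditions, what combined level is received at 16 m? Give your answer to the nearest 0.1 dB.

Combined at 3.5 m: 10·log₁₀(10^(92.9/10)+10^(87.1/10)) = 93.91 dB SPL.
Then apply −20·log₁₀(16/3.5) = -13.20 dB → 80.7 dB SPL.

80.7 dB SPL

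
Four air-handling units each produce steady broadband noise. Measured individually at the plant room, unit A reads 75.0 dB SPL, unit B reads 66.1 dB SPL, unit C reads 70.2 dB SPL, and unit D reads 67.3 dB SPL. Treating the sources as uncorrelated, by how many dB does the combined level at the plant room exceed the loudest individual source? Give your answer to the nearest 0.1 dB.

Uncorrelated sources add in intensity (power), not in dB.
L_total = 10·log₁₀(10^(75.0/10) + 10^(66.1/10) + 10^(70.2/10) + 10^(67.3/10)) = 77.12 dB SPL.
Excess over the loudest (75.0 dB): 77.12 − 75.0 = 2.1 dB.

2.1 dB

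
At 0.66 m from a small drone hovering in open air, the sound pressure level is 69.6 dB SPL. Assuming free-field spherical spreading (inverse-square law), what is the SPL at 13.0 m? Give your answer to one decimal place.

43.7 dB SPL

Inverse-square spreading gives ΔL = −20·log₁₀(d₂/d₁).
ΔL = −20·log₁₀(13.0/0.66) = -25.89 dB, so L₂ = 69.6 + (-25.89) = 43.7 dB SPL.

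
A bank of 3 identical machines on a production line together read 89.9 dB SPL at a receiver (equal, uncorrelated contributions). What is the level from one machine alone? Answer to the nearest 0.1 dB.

85.1 dB SPL

3 equal incoherent sources add 10·log₁₀(3) = 4.77 dB over one source.
L_one = 89.9 − 4.77 = 85.1 dB SPL.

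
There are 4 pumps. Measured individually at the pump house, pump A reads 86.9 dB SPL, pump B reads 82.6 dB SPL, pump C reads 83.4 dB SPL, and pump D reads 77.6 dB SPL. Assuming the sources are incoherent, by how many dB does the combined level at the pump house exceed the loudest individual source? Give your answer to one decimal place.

Add the sources as powers (linear), then convert back to dB:
L_total = 10·log₁₀(10^(86.9/10) + 10^(82.6/10) + 10^(83.4/10) + 10^(77.6/10)) = 89.77 dB SPL.
Excess over the loudest (86.9 dB): 89.77 − 86.9 = 2.9 dB.

2.9 dB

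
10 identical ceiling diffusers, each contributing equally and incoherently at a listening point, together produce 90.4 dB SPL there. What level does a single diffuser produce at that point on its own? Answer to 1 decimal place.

10 equal incoherent sources add 10·log₁₀(10) = 10.00 dB over one source.
L_one = 90.4 − 10.00 = 80.4 dB SPL.

80.4 dB SPL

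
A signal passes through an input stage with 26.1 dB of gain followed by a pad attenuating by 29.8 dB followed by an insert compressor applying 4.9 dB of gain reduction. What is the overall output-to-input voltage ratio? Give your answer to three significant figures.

Net gain = 26.1 + (−29.8) + (−4.9) = -8.6 dB.
Voltage ratio = 10^(-8.6/20) = 0.372.

0.372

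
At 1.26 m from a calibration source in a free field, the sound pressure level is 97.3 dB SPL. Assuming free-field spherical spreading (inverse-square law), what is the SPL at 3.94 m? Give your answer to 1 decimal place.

87.4 dB SPL

Inverse-square spreading gives ΔL = −20·log₁₀(d₂/d₁).
ΔL = −20·log₁₀(3.94/1.26) = -9.90 dB, so L₂ = 97.3 + (-9.90) = 87.4 dB SPL.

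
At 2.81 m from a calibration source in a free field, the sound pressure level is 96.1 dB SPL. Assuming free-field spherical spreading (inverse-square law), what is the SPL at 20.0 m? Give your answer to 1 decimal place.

For a point source in a free field, ΔL = −20·log₁₀(d₂/d₁).
ΔL = −20·log₁₀(20.0/2.81) = -17.05 dB, so L₂ = 96.1 + (-17.05) = 79.1 dB SPL.

79.1 dB SPL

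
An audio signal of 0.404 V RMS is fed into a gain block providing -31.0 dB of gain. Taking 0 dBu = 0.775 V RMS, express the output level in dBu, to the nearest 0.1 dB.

Input level: 20·log₁₀(0.404/0.775) = -5.66 dBu.
Output: -5.66 − 31.0 = -36.7 dBu.

-36.7 dBu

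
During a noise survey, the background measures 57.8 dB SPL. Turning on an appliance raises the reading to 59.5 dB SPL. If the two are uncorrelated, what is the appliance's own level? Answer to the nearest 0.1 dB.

54.6 dB SPL

Subtract intensities: L_src = 10·log₁₀(10^(L_total/10) − 10^(L_bg/10)).
L_src = 10·log₁₀(10^(59.5/10) − 10^(57.8/10)) = 10·log₁₀(288700) = 54.6 dB SPL.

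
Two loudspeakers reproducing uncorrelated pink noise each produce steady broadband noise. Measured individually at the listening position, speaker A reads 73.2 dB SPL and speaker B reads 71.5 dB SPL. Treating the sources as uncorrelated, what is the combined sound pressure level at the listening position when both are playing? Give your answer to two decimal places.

75.44 dB SPL

Incoherent sources sum as intensities:
L_total = 10·log₁₀(10^(73.2/10) + 10^(71.5/10)) = 10·log₁₀(35020000) = 75.44 dB SPL.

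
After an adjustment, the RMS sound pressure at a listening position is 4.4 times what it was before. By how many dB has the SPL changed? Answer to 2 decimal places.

12.87 dB

SPL change from a pressure ratio uses the 20·log₁₀ form:
20·log₁₀(4.4) = 12.87 dB.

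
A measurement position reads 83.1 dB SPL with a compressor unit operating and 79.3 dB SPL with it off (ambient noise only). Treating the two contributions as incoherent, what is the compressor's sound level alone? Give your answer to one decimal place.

80.8 dB SPL

Subtract intensities: L_src = 10·log₁₀(10^(L_total/10) − 10^(L_bg/10)).
L_src = 10·log₁₀(10^(83.1/10) − 10^(79.3/10)) = 10·log₁₀(119100000) = 80.8 dB SPL.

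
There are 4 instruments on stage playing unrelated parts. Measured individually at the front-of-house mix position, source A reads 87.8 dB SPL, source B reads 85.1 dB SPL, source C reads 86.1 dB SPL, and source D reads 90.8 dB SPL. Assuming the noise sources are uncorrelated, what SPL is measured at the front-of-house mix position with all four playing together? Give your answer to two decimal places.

Uncorrelated sources add in intensity (power), not in dB.
L_total = 10·log₁₀(10^(87.8/10) + 10^(85.1/10) + 10^(86.1/10) + 10^(90.8/10)) = 10·log₁₀(2536000000) = 94.04 dB SPL.

94.04 dB SPL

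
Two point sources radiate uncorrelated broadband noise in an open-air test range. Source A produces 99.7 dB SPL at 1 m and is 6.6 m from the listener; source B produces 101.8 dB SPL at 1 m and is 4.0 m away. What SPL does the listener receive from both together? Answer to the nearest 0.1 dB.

90.6 dB SPL

At the listener: L_A = 99.7 − 20·log₁₀(6.6) = 83.31 dB; L_B = 101.8 − 20·log₁₀(4.0) = 89.76 dB.
Combined: 10·log₁₀(10^(83.31/10)+10^(89.76/10)) = 90.6 dB SPL.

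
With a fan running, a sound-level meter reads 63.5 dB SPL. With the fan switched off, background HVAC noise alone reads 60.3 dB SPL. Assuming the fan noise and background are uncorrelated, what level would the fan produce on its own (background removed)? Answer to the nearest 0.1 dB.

60.7 dB SPL

Subtract intensities: L_src = 10·log₁₀(10^(L_total/10) − 10^(L_bg/10)).
L_src = 10·log₁₀(10^(63.5/10) − 10^(60.3/10)) = 10·log₁₀(1167000) = 60.7 dB SPL.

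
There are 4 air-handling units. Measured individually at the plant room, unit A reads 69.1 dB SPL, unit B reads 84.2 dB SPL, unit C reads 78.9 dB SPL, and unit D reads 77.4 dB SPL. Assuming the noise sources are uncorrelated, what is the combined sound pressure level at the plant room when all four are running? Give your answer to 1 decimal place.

86.1 dB SPL

Add the sources as powers (linear), then convert back to dB:
L_total = 10·log₁₀(10^(69.1/10) + 10^(84.2/10) + 10^(78.9/10) + 10^(77.4/10)) = 10·log₁₀(403700000) = 86.1 dB SPL.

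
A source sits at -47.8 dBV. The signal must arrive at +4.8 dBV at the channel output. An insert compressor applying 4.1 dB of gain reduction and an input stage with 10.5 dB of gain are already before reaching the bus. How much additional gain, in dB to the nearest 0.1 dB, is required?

The required make-up gain is the shortfall in the dB sum.
G = +4.8 − (-47.8) + 4.1 − 10.5 = 46.2 dB.

46.2 dB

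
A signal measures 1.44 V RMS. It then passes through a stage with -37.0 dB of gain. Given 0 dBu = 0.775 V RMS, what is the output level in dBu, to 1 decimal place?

-31.6 dBu

Input level: 20·log₁₀(1.44/0.775) = 5.38 dBu.
Output: 5.38 − 37.0 = -31.6 dBu.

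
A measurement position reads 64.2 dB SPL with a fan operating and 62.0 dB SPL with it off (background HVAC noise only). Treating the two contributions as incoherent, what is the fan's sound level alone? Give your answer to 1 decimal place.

60.2 dB SPL

Background correction is a power subtraction:
L_src = 10·log₁₀(10^(64.2/10) − 10^(62.0/10)) = 10·log₁₀(1045000) = 60.2 dB SPL.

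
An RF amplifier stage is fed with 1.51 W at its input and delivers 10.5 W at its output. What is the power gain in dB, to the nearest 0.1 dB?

For a power ratio, dB = 10·log₁₀(P₂/P₁).
10·log₁₀(10.5/1.51) = 10·log₁₀(6.954) = 8.4 dB.

8.4 dB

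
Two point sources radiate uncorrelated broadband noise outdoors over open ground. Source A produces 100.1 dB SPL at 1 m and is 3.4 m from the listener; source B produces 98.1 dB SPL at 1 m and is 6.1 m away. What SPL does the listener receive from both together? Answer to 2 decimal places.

90.25 dB SPL

At the listener: L_A = 100.1 − 20·log₁₀(3.4) = 89.470 dB; L_B = 98.1 − 20·log₁₀(6.1) = 82.393 dB.
Combined: 10·log₁₀(10^(89.470/10)+10^(82.393/10)) = 90.25 dB SPL.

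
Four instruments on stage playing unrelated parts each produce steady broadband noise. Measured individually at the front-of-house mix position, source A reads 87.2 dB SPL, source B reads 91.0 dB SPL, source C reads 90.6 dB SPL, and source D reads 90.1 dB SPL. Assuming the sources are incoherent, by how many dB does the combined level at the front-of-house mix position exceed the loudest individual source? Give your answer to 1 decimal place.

5.0 dB

Uncorrelated sources add in intensity (power), not in dB.
L_total = 10·log₁₀(10^(87.2/10) + 10^(91.0/10) + 10^(90.6/10) + 10^(90.1/10)) = 95.97 dB SPL.
Excess over the loudest (91.0 dB): 95.97 − 91.0 = 5.0 dB.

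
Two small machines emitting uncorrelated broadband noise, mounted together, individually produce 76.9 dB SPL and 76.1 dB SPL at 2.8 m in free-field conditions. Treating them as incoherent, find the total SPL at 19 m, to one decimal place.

62.9 dB SPL

Combined at 2.8 m: 10·log₁₀(10^(76.9/10)+10^(76.1/10)) = 79.53 dB SPL.
Then apply −20·log₁₀(19/2.8) = -16.63 dB → 62.9 dB SPL.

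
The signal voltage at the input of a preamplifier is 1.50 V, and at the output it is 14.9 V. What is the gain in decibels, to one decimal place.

Voltage ratio → dB uses the 20·log₁₀ form:
20·log₁₀(14.9/1.50) = 20·log₁₀(9.933) = 19.9 dB.

19.9 dB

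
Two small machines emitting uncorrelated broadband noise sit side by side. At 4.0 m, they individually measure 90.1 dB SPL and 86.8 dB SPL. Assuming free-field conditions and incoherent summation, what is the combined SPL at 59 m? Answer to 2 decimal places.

Combined at 4.0 m: 10·log₁₀(10^(90.1/10)+10^(86.8/10)) = 91.766 dB SPL.
Then apply −20·log₁₀(59/4.0) = -23.376 dB → 68.39 dB SPL.

68.39 dB SPL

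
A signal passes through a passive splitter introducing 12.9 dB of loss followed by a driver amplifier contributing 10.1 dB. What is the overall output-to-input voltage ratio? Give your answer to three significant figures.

0.724

Net gain = (−12.9) + 10.1 = -2.8 dB.
Voltage ratio = 10^(-2.8/20) = 0.724.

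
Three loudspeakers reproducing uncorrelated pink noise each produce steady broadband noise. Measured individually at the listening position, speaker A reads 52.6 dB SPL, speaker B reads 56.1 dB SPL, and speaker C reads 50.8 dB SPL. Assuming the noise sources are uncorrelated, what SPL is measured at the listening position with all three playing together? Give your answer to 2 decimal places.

Add the sources as powers (linear), then convert back to dB:
L_total = 10·log₁₀(10^(52.6/10) + 10^(56.1/10) + 10^(50.8/10)) = 10·log₁₀(709600) = 58.51 dB SPL.

58.51 dB SPL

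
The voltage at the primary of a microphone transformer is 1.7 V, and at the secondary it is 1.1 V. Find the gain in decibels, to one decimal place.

For a voltage ratio, dB = 20·log₁₀(V₂/V₁).
20·log₁₀(1.1/1.7) = 20·log₁₀(0.6471) = -3.8 dB.

-3.8 dB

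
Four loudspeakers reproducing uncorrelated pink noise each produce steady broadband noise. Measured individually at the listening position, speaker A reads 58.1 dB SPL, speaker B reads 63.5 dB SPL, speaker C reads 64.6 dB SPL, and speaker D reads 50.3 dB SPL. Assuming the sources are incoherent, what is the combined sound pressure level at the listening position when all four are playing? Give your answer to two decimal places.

67.69 dB SPL

Uncorrelated sources add in intensity (power), not in dB.
L_total = 10·log₁₀(10^(58.1/10) + 10^(63.5/10) + 10^(64.6/10) + 10^(50.3/10)) = 10·log₁₀(5876000) = 67.69 dB SPL.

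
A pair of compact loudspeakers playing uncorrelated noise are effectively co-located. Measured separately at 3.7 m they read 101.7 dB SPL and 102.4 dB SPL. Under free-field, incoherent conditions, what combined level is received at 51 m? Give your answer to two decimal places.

Combined at 3.7 m: 10·log₁₀(10^(101.7/10)+10^(102.4/10)) = 105.074 dB SPL.
Then apply −20·log₁₀(51/3.7) = -22.787 dB → 82.29 dB SPL.

82.29 dB SPL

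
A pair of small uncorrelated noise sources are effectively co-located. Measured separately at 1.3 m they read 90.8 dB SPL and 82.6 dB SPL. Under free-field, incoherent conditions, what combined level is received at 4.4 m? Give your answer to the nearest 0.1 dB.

Combined at 1.3 m: 10·log₁₀(10^(90.8/10)+10^(82.6/10)) = 91.41 dB SPL.
Then apply −20·log₁₀(4.4/1.3) = -10.59 dB → 80.8 dB SPL.

80.8 dB SPL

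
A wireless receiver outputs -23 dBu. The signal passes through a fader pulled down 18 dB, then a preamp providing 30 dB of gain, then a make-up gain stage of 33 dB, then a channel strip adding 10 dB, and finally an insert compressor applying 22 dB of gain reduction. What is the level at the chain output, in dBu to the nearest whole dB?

Cascaded gains and losses add directly in dB.
-23 − 18 + 30 + 33 + 10 − 22 = +10 dBu.

+10 dBu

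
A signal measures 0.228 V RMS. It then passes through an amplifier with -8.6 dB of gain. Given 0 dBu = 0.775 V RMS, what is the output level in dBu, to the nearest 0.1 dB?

Input level: 20·log₁₀(0.228/0.775) = -10.63 dBu.
Output: -10.63 − 8.6 = -19.2 dBu.

-19.2 dBu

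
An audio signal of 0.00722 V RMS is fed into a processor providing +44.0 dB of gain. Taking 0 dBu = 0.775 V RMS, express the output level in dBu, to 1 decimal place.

Input level: 20·log₁₀(0.00722/0.775) = -40.62 dBu.
Output: -40.62 + 44.0 = +3.4 dBu.

+3.4 dBu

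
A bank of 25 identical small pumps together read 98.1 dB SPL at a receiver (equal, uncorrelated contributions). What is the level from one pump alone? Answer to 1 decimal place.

25 equal incoherent sources add 10·log₁₀(25) = 13.98 dB over one source.
L_one = 98.1 − 13.98 = 84.1 dB SPL.

84.1 dB SPL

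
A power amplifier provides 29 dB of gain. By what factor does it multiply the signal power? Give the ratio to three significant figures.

Power ratio = 10^(dB/10).
10^(29/10) = 10^(2.900) = 794.

794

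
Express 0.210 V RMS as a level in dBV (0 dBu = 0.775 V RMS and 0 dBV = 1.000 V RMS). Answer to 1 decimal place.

dBV = 20·log₁₀(V / 1.000 V).
20·log₁₀(0.210/1.000) = -13.6 dBV.

-13.6 dBV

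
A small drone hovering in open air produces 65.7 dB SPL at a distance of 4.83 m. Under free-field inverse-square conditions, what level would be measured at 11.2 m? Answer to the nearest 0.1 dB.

58.4 dB SPL

Free-field point source: level drops by 20·log₁₀ of the distance ratio.
ΔL = −20·log₁₀(11.2/4.83) = -7.31 dB, so L₂ = 65.7 + (-7.31) = 58.4 dB SPL.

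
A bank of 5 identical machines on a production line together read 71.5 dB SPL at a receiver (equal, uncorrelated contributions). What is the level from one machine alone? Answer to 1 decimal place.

64.5 dB SPL

5 equal incoherent sources add 10·log₁₀(5) = 6.99 dB over one source.
L_one = 71.5 − 6.99 = 64.5 dB SPL.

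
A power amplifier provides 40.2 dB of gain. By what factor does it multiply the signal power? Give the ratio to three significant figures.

Power ratio = 10^(dB/10).
10^(40.2/10) = 10^(4.020) = 10500.

10500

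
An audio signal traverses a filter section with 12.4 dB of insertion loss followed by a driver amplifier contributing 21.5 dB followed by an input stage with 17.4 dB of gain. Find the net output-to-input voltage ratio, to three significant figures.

21.1

Net gain = (−12.4) + 21.5 + 17.4 = 26.5 dB.
Voltage ratio = 10^(26.5/20) = 21.1.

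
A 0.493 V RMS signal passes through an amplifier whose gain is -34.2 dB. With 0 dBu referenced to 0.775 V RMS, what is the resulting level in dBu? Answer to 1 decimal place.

-38.1 dBu

Input level: 20·log₁₀(0.493/0.775) = -3.93 dBu.
Output: -3.93 − 34.2 = -38.1 dBu.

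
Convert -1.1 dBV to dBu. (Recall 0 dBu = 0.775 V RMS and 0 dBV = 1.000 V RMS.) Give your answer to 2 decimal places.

The offset between the scales is 20·log₁₀(0.775/1.000) = −2.214 dB.
So dBu = -1.1 + 2.214 = +1.11 dBu.

+1.11 dBu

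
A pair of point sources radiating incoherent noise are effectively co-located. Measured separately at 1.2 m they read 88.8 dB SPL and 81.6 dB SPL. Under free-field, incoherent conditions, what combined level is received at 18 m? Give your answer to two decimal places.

Combined at 1.2 m: 10·log₁₀(10^(88.8/10)+10^(81.6/10)) = 89.557 dB SPL.
Then apply −20·log₁₀(18/1.2) = -23.522 dB → 66.04 dB SPL.

66.04 dB SPL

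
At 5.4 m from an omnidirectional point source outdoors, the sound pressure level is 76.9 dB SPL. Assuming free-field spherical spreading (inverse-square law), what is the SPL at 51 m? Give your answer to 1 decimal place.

57.4 dB SPL

Free-field point source: level drops by 20·log₁₀ of the distance ratio.
ΔL = −20·log₁₀(51/5.4) = -19.50 dB, so L₂ = 76.9 + (-19.50) = 57.4 dB SPL.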